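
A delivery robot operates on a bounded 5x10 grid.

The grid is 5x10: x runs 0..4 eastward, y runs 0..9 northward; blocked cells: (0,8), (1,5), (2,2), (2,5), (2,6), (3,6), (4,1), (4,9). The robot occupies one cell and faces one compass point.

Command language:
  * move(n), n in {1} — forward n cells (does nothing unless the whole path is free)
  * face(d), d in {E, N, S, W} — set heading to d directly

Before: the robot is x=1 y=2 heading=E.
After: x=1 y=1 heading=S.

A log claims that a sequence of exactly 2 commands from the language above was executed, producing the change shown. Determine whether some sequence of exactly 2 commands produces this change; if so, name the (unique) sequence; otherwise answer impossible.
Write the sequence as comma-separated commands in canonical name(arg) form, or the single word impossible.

key: order matters: swapping face(S) and move(1) lands elsewhere
initial: x=1 y=2 heading=E
1. face(S) → x=1 y=2 heading=S
2. move(1) → x=1 y=1 heading=S
no rival 2-sequence matches.

face(S), move(1)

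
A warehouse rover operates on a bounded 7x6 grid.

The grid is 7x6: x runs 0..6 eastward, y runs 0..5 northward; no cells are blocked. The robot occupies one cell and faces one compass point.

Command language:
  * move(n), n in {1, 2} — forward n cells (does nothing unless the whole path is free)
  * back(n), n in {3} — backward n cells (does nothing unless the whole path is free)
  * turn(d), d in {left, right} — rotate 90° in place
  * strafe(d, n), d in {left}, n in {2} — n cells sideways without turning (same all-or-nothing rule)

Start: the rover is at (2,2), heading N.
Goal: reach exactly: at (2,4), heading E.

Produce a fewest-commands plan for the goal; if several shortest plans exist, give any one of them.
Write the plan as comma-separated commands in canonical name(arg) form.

turn(right), strafe(left, 2)

t0: at (2,2), heading N
t=1 turn(right) ⇒ at (2,2), heading E
t=2 strafe(left, 2) ⇒ at (2,4), heading E
shorter routes all fall short; 2 is best.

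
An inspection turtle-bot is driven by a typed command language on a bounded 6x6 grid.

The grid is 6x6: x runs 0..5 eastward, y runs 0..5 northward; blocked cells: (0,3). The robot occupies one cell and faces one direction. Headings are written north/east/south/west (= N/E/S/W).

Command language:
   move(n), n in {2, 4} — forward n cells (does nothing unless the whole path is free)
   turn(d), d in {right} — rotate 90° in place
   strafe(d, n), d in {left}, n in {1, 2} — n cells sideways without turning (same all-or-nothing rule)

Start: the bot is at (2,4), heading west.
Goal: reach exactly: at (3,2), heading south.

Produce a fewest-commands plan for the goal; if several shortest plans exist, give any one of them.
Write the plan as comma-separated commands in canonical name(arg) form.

strafe(left, 2), turn(right), turn(right), turn(right), strafe(left, 1)

begin: at (2,4), heading west
1. strafe(left, 2) → at (2,2), heading west
2. turn(right) → at (2,2), heading north
3. turn(right) → at (2,2), heading east
4. turn(right) → at (2,2), heading south
5. strafe(left, 1) → at (3,2), heading south
minimal: 5 command(s), checked below 5.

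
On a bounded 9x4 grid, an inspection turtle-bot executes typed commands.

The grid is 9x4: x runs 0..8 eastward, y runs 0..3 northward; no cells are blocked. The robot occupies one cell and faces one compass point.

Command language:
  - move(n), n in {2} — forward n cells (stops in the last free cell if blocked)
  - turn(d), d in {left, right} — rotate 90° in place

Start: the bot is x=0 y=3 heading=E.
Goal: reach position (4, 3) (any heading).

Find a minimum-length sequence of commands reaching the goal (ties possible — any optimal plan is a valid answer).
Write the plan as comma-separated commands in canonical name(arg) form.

move(2), move(2)

start: x=0 y=3 heading=E
[1] after move(2): x=2 y=3 heading=E
[2] after move(2): x=4 y=3 heading=E
nothing shorter than 2 reaches the goal.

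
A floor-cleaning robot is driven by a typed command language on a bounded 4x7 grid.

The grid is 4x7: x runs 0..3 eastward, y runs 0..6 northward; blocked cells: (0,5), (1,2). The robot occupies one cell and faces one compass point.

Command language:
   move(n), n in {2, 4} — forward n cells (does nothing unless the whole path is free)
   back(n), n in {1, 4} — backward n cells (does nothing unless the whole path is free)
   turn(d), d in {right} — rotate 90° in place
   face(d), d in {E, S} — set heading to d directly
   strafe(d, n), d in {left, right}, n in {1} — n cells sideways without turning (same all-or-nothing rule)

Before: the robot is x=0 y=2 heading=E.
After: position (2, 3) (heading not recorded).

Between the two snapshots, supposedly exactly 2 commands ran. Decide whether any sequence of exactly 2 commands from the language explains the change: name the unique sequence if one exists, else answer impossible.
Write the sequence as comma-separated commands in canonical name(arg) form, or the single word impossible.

key: order matters: swapping strafe(left, 1) and move(2) lands elsewhere
t0: x=0 y=2 heading=E
step 1 (strafe(left, 1)): x=0 y=3 heading=E
step 2 (move(2)): x=2 y=3 heading=E
no other 2-command option fits: unique.

strafe(left, 1), move(2)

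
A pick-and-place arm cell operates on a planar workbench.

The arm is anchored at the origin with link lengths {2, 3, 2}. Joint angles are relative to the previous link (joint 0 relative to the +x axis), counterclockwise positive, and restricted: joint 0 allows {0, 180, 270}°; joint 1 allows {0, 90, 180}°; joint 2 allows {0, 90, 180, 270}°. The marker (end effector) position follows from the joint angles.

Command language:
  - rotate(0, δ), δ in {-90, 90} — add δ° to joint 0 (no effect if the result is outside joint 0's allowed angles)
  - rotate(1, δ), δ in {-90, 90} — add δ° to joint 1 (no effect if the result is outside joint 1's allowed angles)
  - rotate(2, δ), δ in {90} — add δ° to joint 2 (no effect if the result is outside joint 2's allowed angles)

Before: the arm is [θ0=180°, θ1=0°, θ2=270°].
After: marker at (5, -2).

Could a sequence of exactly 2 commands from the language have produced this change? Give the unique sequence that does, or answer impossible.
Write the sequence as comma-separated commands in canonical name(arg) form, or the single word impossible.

initial: [θ0=180°, θ1=0°, θ2=270°]
t=1 rotate(0, 90) ⇒ [θ0=270°, θ1=0°, θ2=270°]
t=2 rotate(0, 90) ⇒ [θ0=0°, θ1=0°, θ2=270°]
uniquely the one of 25 2-step routes that fits.

rotate(0, 90), rotate(0, 90)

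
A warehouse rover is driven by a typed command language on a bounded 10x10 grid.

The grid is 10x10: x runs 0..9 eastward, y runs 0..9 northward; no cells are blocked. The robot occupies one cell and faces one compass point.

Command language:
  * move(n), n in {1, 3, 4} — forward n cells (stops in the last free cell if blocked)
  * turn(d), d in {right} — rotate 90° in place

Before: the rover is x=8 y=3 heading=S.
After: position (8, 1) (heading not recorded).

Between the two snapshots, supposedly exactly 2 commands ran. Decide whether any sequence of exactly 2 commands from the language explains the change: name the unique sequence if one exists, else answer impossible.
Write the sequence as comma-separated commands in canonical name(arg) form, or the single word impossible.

move(1), move(1)

from: x=8 y=3 heading=S
1. move(1) → x=8 y=2 heading=S
2. move(1) → x=8 y=1 heading=S
all 16 alternatives checked — unique.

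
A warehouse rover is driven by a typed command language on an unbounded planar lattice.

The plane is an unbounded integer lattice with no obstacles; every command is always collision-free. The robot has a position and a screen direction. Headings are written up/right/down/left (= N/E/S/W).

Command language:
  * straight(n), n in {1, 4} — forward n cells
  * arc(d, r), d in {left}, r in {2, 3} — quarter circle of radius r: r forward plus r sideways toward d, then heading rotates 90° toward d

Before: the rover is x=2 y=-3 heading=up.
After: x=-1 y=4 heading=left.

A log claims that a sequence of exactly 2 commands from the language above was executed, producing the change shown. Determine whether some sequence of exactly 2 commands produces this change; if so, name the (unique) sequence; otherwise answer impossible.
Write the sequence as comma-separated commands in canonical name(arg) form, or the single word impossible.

key: position moved to (-1,4) AND the heading swung to W — translation plus rotation needed
begin: x=2 y=-3 heading=up
[1] after straight(4): x=2 y=1 heading=up
[2] after arc(left, 3): x=-1 y=4 heading=left
no other 2-command option fits: unique.

straight(4), arc(left, 3)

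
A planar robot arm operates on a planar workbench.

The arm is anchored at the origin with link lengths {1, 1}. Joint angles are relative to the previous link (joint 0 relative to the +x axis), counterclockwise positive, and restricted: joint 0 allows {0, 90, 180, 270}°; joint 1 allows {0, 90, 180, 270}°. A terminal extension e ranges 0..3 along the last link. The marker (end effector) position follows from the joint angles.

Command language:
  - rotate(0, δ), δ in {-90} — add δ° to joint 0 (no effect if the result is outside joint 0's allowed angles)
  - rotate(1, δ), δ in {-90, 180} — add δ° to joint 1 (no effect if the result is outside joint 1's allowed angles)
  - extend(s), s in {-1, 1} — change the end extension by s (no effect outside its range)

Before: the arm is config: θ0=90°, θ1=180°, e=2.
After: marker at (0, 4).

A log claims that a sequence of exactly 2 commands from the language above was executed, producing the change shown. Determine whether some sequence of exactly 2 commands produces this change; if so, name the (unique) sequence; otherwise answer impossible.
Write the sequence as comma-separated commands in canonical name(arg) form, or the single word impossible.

start: config: θ0=90°, θ1=180°, e=2
1. rotate(1, -90) → config: θ0=90°, θ1=90°, e=2
2. rotate(1, -90) → config: θ0=90°, θ1=0°, e=2
no other 2-command option fits: unique.

rotate(1, -90), rotate(1, -90)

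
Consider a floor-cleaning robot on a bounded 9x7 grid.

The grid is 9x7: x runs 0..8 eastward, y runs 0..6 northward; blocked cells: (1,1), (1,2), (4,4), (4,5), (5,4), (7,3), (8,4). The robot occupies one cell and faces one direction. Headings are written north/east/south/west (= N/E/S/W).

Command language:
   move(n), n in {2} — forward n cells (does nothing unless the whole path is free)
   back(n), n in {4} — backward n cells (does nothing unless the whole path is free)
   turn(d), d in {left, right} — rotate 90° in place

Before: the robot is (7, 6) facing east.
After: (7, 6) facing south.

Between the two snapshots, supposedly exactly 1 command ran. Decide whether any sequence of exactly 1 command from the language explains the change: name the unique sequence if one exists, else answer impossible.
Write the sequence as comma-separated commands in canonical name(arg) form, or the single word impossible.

turn(right)

key: (7,6) unchanged — the single command moves nothing
begin: (7, 6) facing east
[1] after turn(right): (7, 6) facing south
all 4 alternatives checked — unique.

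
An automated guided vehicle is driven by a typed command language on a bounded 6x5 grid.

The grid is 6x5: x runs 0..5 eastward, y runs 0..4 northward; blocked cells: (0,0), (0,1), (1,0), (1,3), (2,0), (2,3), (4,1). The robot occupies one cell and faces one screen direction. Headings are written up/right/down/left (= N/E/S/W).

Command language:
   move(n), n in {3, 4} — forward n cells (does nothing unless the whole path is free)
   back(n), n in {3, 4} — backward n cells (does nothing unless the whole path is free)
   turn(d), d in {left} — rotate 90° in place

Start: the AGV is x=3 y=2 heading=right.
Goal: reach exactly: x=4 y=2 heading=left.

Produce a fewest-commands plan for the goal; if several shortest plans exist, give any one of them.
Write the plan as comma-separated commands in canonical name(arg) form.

turn(left), turn(left), move(3), back(4)

start: x=3 y=2 heading=right
t=1 turn(left) ⇒ x=3 y=2 heading=up
t=2 turn(left) ⇒ x=3 y=2 heading=left
t=3 move(3) ⇒ x=0 y=2 heading=left
t=4 back(4) ⇒ x=4 y=2 heading=left
nothing shorter than 4 reaches the goal.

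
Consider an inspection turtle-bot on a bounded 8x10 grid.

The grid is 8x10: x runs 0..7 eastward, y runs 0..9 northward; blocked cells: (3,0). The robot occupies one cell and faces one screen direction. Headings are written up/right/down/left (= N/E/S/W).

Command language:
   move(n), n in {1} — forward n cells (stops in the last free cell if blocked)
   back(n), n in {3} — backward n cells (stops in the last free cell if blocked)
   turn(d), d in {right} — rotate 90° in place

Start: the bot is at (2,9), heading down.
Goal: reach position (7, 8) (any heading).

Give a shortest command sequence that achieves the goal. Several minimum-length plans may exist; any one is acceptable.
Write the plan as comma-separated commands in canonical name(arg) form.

t0: at (2,9), heading down
[1] after move(1): at (2,8), heading down
[2] after turn(right): at (2,8), heading left
[3] after back(3): at (5,8), heading left
[4] after back(3): at (7,8), heading left
minimal: 4 command(s), checked below 4.

move(1), turn(right), back(3), back(3)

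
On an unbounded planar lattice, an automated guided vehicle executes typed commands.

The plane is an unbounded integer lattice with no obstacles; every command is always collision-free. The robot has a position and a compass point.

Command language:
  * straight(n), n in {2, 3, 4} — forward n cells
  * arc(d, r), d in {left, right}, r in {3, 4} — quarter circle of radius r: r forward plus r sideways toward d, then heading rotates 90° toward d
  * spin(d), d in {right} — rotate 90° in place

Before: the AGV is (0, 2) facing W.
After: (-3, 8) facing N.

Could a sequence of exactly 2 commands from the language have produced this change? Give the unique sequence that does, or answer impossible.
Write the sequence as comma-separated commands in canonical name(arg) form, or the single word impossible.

key: cell and facing (now N) both changed — the 2 commands mix motion and turning
start: (0, 2) facing W
[1] after arc(right, 3): (-3, 5) facing N
[2] after straight(3): (-3, 8) facing N
all 64 alternatives checked — unique.

arc(right, 3), straight(3)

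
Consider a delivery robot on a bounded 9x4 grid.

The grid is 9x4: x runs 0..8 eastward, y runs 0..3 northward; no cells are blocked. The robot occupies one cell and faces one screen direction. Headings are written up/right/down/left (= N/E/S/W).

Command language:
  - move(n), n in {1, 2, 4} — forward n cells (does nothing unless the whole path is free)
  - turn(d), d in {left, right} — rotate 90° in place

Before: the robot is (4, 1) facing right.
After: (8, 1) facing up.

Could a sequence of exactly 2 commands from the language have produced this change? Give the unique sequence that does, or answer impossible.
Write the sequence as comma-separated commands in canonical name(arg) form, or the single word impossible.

key: cell and facing (now N) both changed — the 2 commands mix motion and turning
from: (4, 1) facing right
t=1 move(4) ⇒ (8, 1) facing right
t=2 turn(left) ⇒ (8, 1) facing up
all 25 alternatives checked — unique.

move(4), turn(left)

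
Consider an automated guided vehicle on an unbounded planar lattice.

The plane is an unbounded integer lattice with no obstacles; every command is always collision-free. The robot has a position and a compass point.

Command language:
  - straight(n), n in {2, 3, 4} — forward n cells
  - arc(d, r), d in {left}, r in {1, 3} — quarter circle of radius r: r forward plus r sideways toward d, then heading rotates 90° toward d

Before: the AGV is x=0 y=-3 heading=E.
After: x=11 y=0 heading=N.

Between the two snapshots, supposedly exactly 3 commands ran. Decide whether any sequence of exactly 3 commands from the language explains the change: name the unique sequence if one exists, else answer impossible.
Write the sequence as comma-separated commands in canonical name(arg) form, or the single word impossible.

key: order matters: swapping straight(4) and arc(left, 3) lands elsewhere
t0: x=0 y=-3 heading=E
1. straight(4) → x=4 y=-3 heading=E
2. straight(4) → x=8 y=-3 heading=E
3. arc(left, 3) → x=11 y=0 heading=N
all 125 alternatives checked — unique.

straight(4), straight(4), arc(left, 3)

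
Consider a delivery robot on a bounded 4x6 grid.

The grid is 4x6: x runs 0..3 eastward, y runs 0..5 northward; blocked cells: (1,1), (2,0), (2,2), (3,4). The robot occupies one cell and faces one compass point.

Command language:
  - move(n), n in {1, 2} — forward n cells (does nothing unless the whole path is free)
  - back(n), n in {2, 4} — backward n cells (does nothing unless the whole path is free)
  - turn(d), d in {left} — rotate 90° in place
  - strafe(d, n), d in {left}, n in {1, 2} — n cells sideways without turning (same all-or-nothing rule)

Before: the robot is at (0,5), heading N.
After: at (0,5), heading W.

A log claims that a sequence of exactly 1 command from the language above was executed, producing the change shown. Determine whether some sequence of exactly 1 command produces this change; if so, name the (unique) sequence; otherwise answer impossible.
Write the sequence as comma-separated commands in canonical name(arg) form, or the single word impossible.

turn(left)

key: (0,5) unchanged — the single command moves nothing
t0: at (0,5), heading N
[1] after turn(left): at (0,5), heading W
uniquely the one of 7 1-step routes that fits.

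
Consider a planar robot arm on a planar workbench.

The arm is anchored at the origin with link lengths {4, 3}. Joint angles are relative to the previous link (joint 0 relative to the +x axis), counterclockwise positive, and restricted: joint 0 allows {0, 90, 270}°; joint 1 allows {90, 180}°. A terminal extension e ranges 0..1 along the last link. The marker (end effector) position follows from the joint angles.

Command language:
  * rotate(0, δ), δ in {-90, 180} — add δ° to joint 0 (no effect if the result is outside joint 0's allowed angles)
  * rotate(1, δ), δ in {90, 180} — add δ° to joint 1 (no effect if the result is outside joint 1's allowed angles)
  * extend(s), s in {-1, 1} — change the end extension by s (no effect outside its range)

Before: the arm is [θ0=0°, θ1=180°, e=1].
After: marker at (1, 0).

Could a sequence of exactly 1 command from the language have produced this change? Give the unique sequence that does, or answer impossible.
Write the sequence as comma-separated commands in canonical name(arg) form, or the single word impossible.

extend(-1)

begin: [θ0=0°, θ1=180°, e=1]
step 1 (extend(-1)): [θ0=0°, θ1=180°, e=0]
uniquely the one of 6 1-step routes that fits.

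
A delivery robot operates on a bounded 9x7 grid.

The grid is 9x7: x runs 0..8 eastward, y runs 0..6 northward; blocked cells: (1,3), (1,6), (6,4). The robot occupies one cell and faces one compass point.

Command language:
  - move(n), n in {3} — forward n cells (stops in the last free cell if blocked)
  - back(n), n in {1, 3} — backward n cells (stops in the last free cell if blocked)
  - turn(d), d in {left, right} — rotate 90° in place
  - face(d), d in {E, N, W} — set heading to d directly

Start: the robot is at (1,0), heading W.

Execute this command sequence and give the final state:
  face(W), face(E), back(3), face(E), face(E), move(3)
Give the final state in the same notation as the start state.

start: at (1,0), heading W
step 1 (face(W)): at (1,0), heading W
step 2 (face(E)): at (1,0), heading E
step 3 (back(3)): at (0,0), heading E
step 4 (face(E)): at (0,0), heading E
step 5 (face(E)): at (0,0), heading E
step 6 (move(3)): at (3,0), heading E

at (3,0), heading E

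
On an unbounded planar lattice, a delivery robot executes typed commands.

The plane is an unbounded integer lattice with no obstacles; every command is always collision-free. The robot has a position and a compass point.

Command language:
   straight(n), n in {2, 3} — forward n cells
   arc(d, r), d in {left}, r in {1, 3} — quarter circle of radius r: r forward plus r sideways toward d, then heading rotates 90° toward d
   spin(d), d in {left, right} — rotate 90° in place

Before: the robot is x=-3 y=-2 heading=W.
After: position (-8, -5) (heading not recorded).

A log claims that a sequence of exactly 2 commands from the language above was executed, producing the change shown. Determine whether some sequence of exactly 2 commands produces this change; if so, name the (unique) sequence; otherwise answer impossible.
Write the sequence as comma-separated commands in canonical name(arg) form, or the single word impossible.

straight(2), arc(left, 3)

key: running arc(left, 3) before straight(2) would end elsewhere — order is forced
begin: x=-3 y=-2 heading=W
[1] after straight(2): x=-5 y=-2 heading=W
[2] after arc(left, 3): x=-8 y=-5 heading=S
uniquely the one of 36 2-step routes that fits.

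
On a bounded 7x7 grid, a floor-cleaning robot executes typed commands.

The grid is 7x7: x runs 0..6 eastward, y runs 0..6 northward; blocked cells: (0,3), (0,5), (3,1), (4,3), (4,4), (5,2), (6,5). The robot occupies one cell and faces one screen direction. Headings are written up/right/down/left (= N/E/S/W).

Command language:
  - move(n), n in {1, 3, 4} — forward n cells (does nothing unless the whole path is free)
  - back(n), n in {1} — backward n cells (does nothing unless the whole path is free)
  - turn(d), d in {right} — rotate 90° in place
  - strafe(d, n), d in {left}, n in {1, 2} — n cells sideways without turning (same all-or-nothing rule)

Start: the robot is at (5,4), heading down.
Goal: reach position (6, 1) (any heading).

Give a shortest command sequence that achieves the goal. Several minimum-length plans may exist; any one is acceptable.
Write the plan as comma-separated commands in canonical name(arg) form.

start: at (5,4), heading down
1. strafe(left, 1) → at (6,4), heading down
2. move(3) → at (6,1), heading down
shorter routes all fall short; 2 is best.

strafe(left, 1), move(3)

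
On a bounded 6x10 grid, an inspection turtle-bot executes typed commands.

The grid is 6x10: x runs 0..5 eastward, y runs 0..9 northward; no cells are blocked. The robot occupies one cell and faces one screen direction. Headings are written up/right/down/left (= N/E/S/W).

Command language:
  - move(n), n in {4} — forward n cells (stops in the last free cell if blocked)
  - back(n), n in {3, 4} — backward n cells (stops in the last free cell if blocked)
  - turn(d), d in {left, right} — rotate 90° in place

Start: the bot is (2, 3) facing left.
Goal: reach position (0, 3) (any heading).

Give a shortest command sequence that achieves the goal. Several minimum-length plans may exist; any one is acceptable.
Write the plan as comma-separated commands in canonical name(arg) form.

move(4)

initial: (2, 3) facing left
1. move(4) → (0, 3) facing left
minimal: 1 command(s), checked below 1.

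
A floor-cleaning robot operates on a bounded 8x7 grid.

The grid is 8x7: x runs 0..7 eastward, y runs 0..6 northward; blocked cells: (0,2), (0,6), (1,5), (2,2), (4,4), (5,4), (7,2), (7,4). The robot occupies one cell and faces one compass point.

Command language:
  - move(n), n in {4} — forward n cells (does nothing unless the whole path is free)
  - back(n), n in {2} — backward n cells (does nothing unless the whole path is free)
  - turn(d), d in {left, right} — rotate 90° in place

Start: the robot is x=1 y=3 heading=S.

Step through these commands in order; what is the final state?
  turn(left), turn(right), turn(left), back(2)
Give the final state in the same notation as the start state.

initial: x=1 y=3 heading=S
[1] after turn(left): x=1 y=3 heading=E
[2] after turn(right): x=1 y=3 heading=S
[3] after turn(left): x=1 y=3 heading=E
[4] after back(2): x=1 y=3 heading=E

x=1 y=3 heading=E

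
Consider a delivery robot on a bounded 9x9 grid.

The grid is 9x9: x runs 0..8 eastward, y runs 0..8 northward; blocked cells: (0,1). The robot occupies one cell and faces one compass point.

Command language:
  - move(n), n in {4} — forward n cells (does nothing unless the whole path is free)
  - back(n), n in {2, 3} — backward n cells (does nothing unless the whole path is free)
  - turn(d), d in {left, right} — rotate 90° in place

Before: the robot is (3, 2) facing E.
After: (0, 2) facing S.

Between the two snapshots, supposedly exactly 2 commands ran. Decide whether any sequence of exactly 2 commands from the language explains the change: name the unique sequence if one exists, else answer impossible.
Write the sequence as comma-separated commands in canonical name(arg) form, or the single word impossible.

key: cell and facing (now S) both changed — the 2 commands mix motion and turning
begin: (3, 2) facing E
1. back(3) → (0, 2) facing E
2. turn(right) → (0, 2) facing S
no rival 2-sequence matches.

back(3), turn(right)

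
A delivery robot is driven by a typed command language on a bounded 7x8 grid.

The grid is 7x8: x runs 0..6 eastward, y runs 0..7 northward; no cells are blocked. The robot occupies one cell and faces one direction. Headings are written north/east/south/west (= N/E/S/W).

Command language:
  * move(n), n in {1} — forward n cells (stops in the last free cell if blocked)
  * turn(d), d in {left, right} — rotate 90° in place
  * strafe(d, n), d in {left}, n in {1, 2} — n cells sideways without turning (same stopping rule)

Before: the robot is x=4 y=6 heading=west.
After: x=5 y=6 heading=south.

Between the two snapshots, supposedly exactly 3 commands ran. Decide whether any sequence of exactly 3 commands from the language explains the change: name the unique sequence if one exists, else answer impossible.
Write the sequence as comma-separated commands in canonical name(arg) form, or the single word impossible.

move(1), turn(left), strafe(left, 2)

key: cell and facing (now S) both changed — the 3 commands mix motion and turning
from: x=4 y=6 heading=west
[1] after move(1): x=3 y=6 heading=west
[2] after turn(left): x=3 y=6 heading=south
[3] after strafe(left, 2): x=5 y=6 heading=south
no rival 3-sequence matches.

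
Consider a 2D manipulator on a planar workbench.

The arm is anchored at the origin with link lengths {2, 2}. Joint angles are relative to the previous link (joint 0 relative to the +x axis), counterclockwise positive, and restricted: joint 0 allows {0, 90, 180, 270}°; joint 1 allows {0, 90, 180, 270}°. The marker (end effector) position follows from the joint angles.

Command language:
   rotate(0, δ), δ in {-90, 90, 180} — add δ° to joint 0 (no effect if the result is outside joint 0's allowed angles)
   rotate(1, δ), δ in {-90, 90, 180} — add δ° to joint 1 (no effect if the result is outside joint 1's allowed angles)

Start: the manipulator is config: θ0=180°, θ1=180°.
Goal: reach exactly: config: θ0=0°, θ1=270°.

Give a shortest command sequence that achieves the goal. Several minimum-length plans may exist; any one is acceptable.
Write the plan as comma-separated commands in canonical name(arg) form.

rotate(0, 180), rotate(1, 90)

t0: config: θ0=180°, θ1=180°
t=1 rotate(0, 180) ⇒ config: θ0=0°, θ1=180°
t=2 rotate(1, 90) ⇒ config: θ0=0°, θ1=270°
nothing shorter than 2 reaches the goal.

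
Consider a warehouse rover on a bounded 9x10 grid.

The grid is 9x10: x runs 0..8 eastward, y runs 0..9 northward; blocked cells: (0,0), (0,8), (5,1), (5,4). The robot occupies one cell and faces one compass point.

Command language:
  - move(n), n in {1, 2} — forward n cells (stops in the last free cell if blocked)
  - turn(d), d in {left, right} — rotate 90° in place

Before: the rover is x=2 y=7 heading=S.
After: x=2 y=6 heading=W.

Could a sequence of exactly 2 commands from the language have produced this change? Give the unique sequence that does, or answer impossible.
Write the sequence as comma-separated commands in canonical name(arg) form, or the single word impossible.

move(1), turn(right)

key: position moved to (2,6) AND the heading swung to W — translation plus rotation needed
begin: x=2 y=7 heading=S
t=1 move(1) ⇒ x=2 y=6 heading=S
t=2 turn(right) ⇒ x=2 y=6 heading=W
all 16 alternatives checked — unique.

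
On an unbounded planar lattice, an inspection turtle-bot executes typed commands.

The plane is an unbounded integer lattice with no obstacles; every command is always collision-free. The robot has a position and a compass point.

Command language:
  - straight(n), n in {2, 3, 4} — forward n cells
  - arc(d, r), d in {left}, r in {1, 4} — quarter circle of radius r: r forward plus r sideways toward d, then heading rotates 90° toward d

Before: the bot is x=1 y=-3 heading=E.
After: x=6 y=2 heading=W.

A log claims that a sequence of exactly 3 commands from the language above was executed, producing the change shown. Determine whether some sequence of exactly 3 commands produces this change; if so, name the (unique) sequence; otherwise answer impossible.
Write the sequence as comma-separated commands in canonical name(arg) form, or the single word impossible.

straight(2), arc(left, 4), arc(left, 1)

key: order matters: swapping straight(2) and arc(left, 1) lands elsewhere
start: x=1 y=-3 heading=E
step 1 (straight(2)): x=3 y=-3 heading=E
step 2 (arc(left, 4)): x=7 y=1 heading=N
step 3 (arc(left, 1)): x=6 y=2 heading=W
no other 3-command option fits: unique.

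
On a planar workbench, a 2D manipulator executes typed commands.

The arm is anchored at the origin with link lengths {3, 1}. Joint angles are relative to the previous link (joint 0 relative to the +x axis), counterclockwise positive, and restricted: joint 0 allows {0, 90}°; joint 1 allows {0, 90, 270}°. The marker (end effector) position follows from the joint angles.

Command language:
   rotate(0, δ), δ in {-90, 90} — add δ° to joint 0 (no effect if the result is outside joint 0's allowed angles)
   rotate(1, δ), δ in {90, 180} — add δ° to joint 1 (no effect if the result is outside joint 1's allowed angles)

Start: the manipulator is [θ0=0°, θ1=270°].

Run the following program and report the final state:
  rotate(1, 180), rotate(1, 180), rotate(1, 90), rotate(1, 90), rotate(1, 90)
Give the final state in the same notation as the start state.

[θ0=0°, θ1=90°]

t0: [θ0=0°, θ1=270°]
[1] after rotate(1, 180): [θ0=0°, θ1=90°]
[2] after rotate(1, 180): [θ0=0°, θ1=270°]
[3] after rotate(1, 90): [θ0=0°, θ1=0°]
[4] after rotate(1, 90): [θ0=0°, θ1=90°]
[5] after rotate(1, 90): [θ0=0°, θ1=90°]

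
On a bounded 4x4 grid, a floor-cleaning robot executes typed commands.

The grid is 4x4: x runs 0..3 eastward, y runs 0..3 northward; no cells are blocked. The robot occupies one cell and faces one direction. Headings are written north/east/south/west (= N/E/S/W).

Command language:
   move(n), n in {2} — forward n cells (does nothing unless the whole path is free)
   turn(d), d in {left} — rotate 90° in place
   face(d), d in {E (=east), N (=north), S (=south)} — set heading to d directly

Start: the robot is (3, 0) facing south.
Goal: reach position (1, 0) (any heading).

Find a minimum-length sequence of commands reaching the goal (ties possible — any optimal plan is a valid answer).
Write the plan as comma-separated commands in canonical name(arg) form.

t0: (3, 0) facing south
t=1 face(N) ⇒ (3, 0) facing north
t=2 turn(left) ⇒ (3, 0) facing west
t=3 move(2) ⇒ (1, 0) facing west
nothing shorter than 3 reaches the goal.

face(N), turn(left), move(2)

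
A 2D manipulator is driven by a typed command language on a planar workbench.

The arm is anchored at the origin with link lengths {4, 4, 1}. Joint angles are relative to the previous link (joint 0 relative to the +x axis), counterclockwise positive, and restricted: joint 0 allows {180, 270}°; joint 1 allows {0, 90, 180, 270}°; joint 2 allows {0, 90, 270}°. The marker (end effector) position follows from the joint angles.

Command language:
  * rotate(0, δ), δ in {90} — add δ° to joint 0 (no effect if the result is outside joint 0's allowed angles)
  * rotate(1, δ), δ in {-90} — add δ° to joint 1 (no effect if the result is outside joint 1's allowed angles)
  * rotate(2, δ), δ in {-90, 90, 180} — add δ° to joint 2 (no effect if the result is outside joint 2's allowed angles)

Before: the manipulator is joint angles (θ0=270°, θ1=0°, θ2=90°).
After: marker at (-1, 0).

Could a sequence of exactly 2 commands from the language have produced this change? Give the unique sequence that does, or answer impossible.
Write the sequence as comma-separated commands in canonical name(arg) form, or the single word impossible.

rotate(1, -90), rotate(1, -90)

from: joint angles (θ0=270°, θ1=0°, θ2=90°)
1. rotate(1, -90) → joint angles (θ0=270°, θ1=270°, θ2=90°)
2. rotate(1, -90) → joint angles (θ0=270°, θ1=180°, θ2=90°)
all 25 alternatives checked — unique.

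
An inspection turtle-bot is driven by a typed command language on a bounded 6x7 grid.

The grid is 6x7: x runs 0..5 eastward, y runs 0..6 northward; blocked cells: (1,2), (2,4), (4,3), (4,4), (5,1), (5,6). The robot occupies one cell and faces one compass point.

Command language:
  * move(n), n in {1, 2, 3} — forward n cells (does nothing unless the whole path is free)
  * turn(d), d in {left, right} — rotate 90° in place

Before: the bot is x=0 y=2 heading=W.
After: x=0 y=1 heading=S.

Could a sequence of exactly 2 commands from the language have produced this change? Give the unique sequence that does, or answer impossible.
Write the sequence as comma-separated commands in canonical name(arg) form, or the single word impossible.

key: cell and facing (now S) both changed — the 2 commands mix motion and turning
t0: x=0 y=2 heading=W
1. turn(left) → x=0 y=2 heading=S
2. move(1) → x=0 y=1 heading=S
no other 2-command option fits: unique.

turn(left), move(1)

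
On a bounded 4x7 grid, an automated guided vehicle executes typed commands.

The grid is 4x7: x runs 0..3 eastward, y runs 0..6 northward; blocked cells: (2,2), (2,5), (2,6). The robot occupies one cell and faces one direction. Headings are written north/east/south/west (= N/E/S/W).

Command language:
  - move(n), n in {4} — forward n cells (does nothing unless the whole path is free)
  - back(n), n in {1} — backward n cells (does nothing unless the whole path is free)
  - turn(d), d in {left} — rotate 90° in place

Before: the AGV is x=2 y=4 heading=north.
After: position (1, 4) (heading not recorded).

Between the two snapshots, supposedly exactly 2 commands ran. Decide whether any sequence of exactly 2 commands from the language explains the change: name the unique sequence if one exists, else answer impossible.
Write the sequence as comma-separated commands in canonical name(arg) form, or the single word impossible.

impossible

checked all 2-command options: none fits.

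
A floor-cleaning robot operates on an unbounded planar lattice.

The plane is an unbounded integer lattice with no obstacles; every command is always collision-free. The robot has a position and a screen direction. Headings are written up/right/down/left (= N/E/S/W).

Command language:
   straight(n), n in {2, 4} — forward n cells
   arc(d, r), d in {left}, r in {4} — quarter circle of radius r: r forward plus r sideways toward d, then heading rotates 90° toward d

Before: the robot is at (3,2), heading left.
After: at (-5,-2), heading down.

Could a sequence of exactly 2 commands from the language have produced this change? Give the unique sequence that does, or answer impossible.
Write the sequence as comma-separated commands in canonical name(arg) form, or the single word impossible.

straight(4), arc(left, 4)

key: order matters: swapping straight(4) and arc(left, 4) lands elsewhere
from: at (3,2), heading left
[1] after straight(4): at (-1,2), heading left
[2] after arc(left, 4): at (-5,-2), heading down
all 9 alternatives checked — unique.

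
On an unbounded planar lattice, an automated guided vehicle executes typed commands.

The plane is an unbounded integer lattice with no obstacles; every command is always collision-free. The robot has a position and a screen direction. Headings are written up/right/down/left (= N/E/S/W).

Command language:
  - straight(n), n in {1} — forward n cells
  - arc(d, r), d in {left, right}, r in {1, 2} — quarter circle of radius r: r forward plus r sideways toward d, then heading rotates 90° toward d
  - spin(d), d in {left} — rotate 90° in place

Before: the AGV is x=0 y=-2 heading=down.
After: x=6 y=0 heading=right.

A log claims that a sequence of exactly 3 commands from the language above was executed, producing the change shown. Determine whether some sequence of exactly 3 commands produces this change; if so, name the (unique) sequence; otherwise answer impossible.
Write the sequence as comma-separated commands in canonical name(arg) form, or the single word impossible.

key: cell and facing (now E) both changed — the 3 commands mix motion and turning
from: x=0 y=-2 heading=down
[1] after arc(left, 2): x=2 y=-4 heading=right
[2] after arc(left, 2): x=4 y=-2 heading=up
[3] after arc(right, 2): x=6 y=0 heading=right
no other 3-command option fits: unique.

arc(left, 2), arc(left, 2), arc(right, 2)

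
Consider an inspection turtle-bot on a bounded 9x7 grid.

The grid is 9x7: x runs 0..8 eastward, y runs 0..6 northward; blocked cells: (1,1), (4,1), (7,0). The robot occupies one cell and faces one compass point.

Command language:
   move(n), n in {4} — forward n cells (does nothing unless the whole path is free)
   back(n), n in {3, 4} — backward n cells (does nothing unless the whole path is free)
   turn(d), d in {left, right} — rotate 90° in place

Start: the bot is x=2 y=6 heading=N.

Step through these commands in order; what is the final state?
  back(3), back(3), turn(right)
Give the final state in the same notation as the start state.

begin: x=2 y=6 heading=N
1. back(3) → x=2 y=3 heading=N
2. back(3) → x=2 y=0 heading=N
3. turn(right) → x=2 y=0 heading=E

x=2 y=0 heading=E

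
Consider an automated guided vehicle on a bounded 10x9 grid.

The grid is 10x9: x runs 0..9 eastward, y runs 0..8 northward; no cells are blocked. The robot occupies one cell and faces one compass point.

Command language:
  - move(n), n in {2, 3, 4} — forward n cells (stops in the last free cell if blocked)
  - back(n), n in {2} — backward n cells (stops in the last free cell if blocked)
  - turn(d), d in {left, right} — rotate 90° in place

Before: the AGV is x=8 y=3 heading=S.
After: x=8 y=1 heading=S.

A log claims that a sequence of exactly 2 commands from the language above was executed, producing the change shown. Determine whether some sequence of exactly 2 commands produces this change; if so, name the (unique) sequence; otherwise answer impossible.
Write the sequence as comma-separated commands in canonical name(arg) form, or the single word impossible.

back(2), move(4)

key: running move(4) before back(2) would end elsewhere — order is forced
start: x=8 y=3 heading=S
t=1 back(2) ⇒ x=8 y=5 heading=S
t=2 move(4) ⇒ x=8 y=1 heading=S
uniquely the one of 36 2-step routes that fits.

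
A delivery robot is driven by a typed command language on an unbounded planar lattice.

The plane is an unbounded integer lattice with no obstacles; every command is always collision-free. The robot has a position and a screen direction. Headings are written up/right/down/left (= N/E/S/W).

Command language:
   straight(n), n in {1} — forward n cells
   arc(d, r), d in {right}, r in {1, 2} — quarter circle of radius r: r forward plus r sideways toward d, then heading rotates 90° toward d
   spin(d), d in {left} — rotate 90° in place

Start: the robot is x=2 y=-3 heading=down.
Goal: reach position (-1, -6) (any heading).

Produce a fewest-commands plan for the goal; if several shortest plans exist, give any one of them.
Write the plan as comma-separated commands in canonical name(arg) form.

begin: x=2 y=-3 heading=down
t=1 straight(1) ⇒ x=2 y=-4 heading=down
t=2 arc(right, 2) ⇒ x=0 y=-6 heading=left
t=3 straight(1) ⇒ x=-1 y=-6 heading=left
nothing shorter than 3 reaches the goal.

straight(1), arc(right, 2), straight(1)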